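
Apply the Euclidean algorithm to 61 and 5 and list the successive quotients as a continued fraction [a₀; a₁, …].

[12; 5]

61 = 12·5 + 1, so a_0 = 12
5 = 5·1 + 0, so a_1 = 5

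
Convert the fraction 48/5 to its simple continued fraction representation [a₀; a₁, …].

[9; 1, 1, 2]

⌊48/5⌋ = 9, remainder 3
⌊5/3⌋ = 1, remainder 2
⌊3/2⌋ = 1, remainder 1
⌊2/1⌋ = 2, remainder 0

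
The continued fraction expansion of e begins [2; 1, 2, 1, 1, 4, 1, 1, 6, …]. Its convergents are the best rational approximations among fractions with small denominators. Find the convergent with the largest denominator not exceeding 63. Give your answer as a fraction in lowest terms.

106/39

a_0 = 2: 2/1  (≤ bound)
a_1 = 1: 3/1  (≤ bound)
a_2 = 2: 8/3  (≤ bound)
a_3 = 1: 11/4  (≤ bound)
a_4 = 1: 19/7  (≤ bound)
a_5 = 4: 87/32  (≤ bound)
a_6 = 1: 106/39  (≤ bound)
a_7 = 1: 193/71  (> 63, stop)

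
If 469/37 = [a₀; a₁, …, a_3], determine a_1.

1

469 = 12·37 + 25, so a_0 = 12
37 = 1·25 + 12, so a_1 = 1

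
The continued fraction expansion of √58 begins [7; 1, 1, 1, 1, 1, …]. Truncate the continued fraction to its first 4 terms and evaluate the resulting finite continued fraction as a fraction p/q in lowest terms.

23/3

Build up convergents one term at a time:
a_0 = 7: 7/1
a_1 = 1: 8/1
a_2 = 1: 15/2
a_3 = 1: 23/3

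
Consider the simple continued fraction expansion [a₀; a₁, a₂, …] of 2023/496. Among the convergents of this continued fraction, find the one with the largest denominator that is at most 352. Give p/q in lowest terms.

363/89

a_0 = 4: 4/1  (≤ bound)
a_1 = 12: 49/12  (≤ bound)
a_2 = 1: 53/13  (≤ bound)
a_3 = 2: 155/38  (≤ bound)
a_4 = 1: 208/51  (≤ bound)
a_5 = 1: 363/89  (≤ bound)
a_6 = 5: 2023/496  (> 352, stop)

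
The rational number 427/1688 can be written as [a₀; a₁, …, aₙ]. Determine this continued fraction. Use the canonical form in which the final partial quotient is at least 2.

⌊427/1688⌋ = 0, remainder 427
⌊1688/427⌋ = 3, remainder 407
⌊427/407⌋ = 1, remainder 20
⌊407/20⌋ = 20, remainder 7
⌊20/7⌋ = 2, remainder 6
⌊7/6⌋ = 1, remainder 1
⌊6/1⌋ = 6, remainder 0

[0; 3, 1, 20, 2, 1, 6]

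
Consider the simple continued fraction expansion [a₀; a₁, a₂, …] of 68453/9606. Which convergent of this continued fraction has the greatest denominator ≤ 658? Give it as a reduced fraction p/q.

3335/468

a_0 = 7: 7/1  (≤ bound)
a_1 = 7: 50/7  (≤ bound)
a_2 = 1: 57/8  (≤ bound)
a_3 = 13: 791/111  (≤ bound)
a_4 = 1: 848/119  (≤ bound)
a_5 = 3: 3335/468  (≤ bound)
a_6 = 3: 10853/1523  (> 658, stop)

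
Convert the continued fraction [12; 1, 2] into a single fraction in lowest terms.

38/3

Build up convergents one term at a time:
a_0 = 12: 12/1
a_1 = 1: 13/1
a_2 = 2: 38/3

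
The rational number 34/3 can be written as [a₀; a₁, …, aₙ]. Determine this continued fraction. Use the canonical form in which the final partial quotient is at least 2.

34 ÷ 3 → quotient 11, remainder 1
3 ÷ 1 → quotient 3, remainder 0

[11; 3]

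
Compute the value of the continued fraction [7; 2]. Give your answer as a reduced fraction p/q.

15/2

Use the convergent recurrence hₖ = aₖ·hₖ₋₁ + hₖ₋₂ (and likewise for the denominators kₖ):
a_0 = 7: 7/1
a_1 = 2: 15/2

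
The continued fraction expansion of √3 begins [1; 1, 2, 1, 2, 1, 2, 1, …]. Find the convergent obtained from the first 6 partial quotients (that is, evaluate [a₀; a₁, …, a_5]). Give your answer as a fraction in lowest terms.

a_0 = 1: 1/1
a_1 = 1: 2/1
a_2 = 2: 5/3
a_3 = 1: 7/4
a_4 = 2: 19/11
a_5 = 1: 26/15

26/15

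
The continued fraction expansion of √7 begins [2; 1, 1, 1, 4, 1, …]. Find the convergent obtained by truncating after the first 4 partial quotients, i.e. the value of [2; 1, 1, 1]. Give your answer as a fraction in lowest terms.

8/3

Start with 1.
1 + 1/(1/1) = 1 + 1/1 = 2/1
1 + 1/(2/1) = 1 + 1/2 = 3/2
2 + 1/(3/2) = 2 + 2/3 = 8/3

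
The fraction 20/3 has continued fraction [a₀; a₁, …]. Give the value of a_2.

Repeatedly divide and take the remainder:
⌊20/3⌋ = 6, remainder 2
⌊3/2⌋ = 1, remainder 1
⌊2/1⌋ = 2, remainder 0

2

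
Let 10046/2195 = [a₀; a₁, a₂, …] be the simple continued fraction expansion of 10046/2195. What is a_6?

9

⌊10046/2195⌋ = 4, remainder 1266
⌊2195/1266⌋ = 1, remainder 929
⌊1266/929⌋ = 1, remainder 337
⌊929/337⌋ = 2, remainder 255
⌊337/255⌋ = 1, remainder 82
⌊255/82⌋ = 3, remainder 9
⌊82/9⌋ = 9, remainder 1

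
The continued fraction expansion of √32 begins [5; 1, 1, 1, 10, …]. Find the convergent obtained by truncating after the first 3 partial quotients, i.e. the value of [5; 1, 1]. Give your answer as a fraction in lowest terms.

11/2

Start with 1.
1 + 1/(1/1) = 1 + 1/1 = 2/1
5 + 1/(2/1) = 5 + 1/2 = 11/2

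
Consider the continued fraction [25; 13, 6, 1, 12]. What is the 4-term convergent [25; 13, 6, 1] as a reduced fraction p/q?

Start with 1.
6 + 1/(1/1) = 6 + 1/1 = 7/1
13 + 1/(7/1) = 13 + 1/7 = 92/7
25 + 1/(92/7) = 25 + 7/92 = 2307/92

2307/92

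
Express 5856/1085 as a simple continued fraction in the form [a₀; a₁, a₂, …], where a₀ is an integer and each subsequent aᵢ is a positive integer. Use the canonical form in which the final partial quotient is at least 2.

[5; 2, 1, 1, 13, 1, 6, 2]

Repeatedly divide and take the remainder:
⌊5856/1085⌋ = 5, remainder 431
⌊1085/431⌋ = 2, remainder 223
⌊431/223⌋ = 1, remainder 208
⌊223/208⌋ = 1, remainder 15
⌊208/15⌋ = 13, remainder 13
⌊15/13⌋ = 1, remainder 2
⌊13/2⌋ = 6, remainder 1
⌊2/1⌋ = 2, remainder 0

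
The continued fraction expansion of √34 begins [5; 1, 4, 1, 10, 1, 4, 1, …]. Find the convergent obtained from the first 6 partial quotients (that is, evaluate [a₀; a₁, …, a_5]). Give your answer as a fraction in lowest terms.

Build up convergents one term at a time:
a_0 = 5: 5/1
a_1 = 1: 6/1
a_2 = 4: 29/5
a_3 = 1: 35/6
a_4 = 10: 379/65
a_5 = 1: 414/71

414/71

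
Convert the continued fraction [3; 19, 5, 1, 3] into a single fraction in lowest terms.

Start with 3.
1 + 1/(3/1) = 1 + 1/3 = 4/3
5 + 1/(4/3) = 5 + 3/4 = 23/4
19 + 1/(23/4) = 19 + 4/23 = 441/23
3 + 1/(441/23) = 3 + 23/441 = 1346/441

1346/441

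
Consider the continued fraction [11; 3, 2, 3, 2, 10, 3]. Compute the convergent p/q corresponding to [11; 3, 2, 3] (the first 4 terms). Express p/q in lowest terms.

271/24

Start with 3.
2 + 1/(3/1) = 2 + 1/3 = 7/3
3 + 1/(7/3) = 3 + 3/7 = 24/7
11 + 1/(24/7) = 11 + 7/24 = 271/24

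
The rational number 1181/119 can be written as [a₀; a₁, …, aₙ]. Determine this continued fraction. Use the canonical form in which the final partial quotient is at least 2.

1181 = 9·119 + 110, so a_0 = 9
119 = 1·110 + 9, so a_1 = 1
110 = 12·9 + 2, so a_2 = 12
9 = 4·2 + 1, so a_3 = 4
2 = 2·1 + 0, so a_4 = 2

[9; 1, 12, 4, 2]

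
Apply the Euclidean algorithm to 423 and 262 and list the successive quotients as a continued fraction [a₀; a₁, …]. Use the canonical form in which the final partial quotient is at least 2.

[1; 1, 1, 1, 1, 2, 6, 3]

423 ÷ 262 → quotient 1, remainder 161
262 ÷ 161 → quotient 1, remainder 101
161 ÷ 101 → quotient 1, remainder 60
101 ÷ 60 → quotient 1, remainder 41
60 ÷ 41 → quotient 1, remainder 19
41 ÷ 19 → quotient 2, remainder 3
19 ÷ 3 → quotient 6, remainder 1
3 ÷ 1 → quotient 3, remainder 0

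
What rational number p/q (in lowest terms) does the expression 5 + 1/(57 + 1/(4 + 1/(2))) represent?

2584/515

a_0 = 5: 5/1
a_1 = 57: 286/57
a_2 = 4: 1149/229
a_3 = 2: 2584/515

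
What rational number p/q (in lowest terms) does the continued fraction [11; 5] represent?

Use the convergent recurrence hₖ = aₖ·hₖ₋₁ + hₖ₋₂ (and likewise for the denominators kₖ):
a_0 = 11: 11/1
a_1 = 5: 56/5

56/5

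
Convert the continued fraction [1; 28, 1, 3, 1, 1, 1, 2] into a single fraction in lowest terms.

Starting at the tail and folding back:
Start with 2.
1 + 1/(2/1) = 1 + 1/2 = 3/2
1 + 1/(3/2) = 1 + 2/3 = 5/3
1 + 1/(5/3) = 1 + 3/5 = 8/5
3 + 1/(8/5) = 3 + 5/8 = 29/8
1 + 1/(29/8) = 1 + 8/29 = 37/29
28 + 1/(37/29) = 28 + 29/37 = 1065/37
1 + 1/(1065/37) = 1 + 37/1065 = 1102/1065

1102/1065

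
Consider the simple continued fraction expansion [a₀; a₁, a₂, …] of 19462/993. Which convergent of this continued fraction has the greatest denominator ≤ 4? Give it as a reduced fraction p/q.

List convergents until the denominator exceeds the bound:
a_0 = 19: 19/1  (≤ bound)
a_1 = 1: 20/1  (≤ bound)
a_2 = 1: 39/2  (≤ bound)
a_3 = 2: 98/5  (> 4, stop)

39/2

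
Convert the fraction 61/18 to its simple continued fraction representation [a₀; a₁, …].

[3; 2, 1, 1, 3]

61 ÷ 18 → quotient 3, remainder 7
18 ÷ 7 → quotient 2, remainder 4
7 ÷ 4 → quotient 1, remainder 3
4 ÷ 3 → quotient 1, remainder 1
3 ÷ 1 → quotient 3, remainder 0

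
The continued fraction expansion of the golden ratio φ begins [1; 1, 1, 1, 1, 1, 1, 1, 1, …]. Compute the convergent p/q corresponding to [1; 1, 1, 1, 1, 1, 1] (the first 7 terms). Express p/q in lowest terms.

21/13

a_0 = 1: 1/1
a_1 = 1: 2/1
a_2 = 1: 3/2
a_3 = 1: 5/3
a_4 = 1: 8/5
a_5 = 1: 13/8
a_6 = 1: 21/13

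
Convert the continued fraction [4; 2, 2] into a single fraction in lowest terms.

Build up convergents one term at a time:
a_0 = 4: 4/1
a_1 = 2: 9/2
a_2 = 2: 22/5

22/5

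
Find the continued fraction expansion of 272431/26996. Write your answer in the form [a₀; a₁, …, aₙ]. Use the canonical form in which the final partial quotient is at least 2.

Repeatedly divide and take the remainder:
⌊272431/26996⌋ = 10, remainder 2471
⌊26996/2471⌋ = 10, remainder 2286
⌊2471/2286⌋ = 1, remainder 185
⌊2286/185⌋ = 12, remainder 66
⌊185/66⌋ = 2, remainder 53
⌊66/53⌋ = 1, remainder 13
⌊53/13⌋ = 4, remainder 1
⌊13/1⌋ = 13, remainder 0

[10; 10, 1, 12, 2, 1, 4, 13]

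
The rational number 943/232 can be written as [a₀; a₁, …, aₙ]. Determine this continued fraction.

Repeatedly divide and take the remainder:
⌊943/232⌋ = 4, remainder 15
⌊232/15⌋ = 15, remainder 7
⌊15/7⌋ = 2, remainder 1
⌊7/1⌋ = 7, remainder 0

[4; 15, 2, 7]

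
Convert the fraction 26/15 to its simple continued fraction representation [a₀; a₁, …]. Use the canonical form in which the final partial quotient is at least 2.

26 ÷ 15 → quotient 1, remainder 11
15 ÷ 11 → quotient 1, remainder 4
11 ÷ 4 → quotient 2, remainder 3
4 ÷ 3 → quotient 1, remainder 1
3 ÷ 1 → quotient 3, remainder 0

[1; 1, 2, 1, 3]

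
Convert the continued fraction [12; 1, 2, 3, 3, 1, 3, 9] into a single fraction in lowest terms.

Start with 9.
3 + 1/(9/1) = 3 + 1/9 = 28/9
1 + 1/(28/9) = 1 + 9/28 = 37/28
3 + 1/(37/28) = 3 + 28/37 = 139/37
3 + 1/(139/37) = 3 + 37/139 = 454/139
2 + 1/(454/139) = 2 + 139/454 = 1047/454
1 + 1/(1047/454) = 1 + 454/1047 = 1501/1047
12 + 1/(1501/1047) = 12 + 1047/1501 = 19059/1501

19059/1501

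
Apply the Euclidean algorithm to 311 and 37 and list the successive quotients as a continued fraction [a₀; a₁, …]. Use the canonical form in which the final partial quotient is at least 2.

[8; 2, 2, 7]

Apply division with remainder until the remainder is 0:
311 ÷ 37 → quotient 8, remainder 15
37 ÷ 15 → quotient 2, remainder 7
15 ÷ 7 → quotient 2, remainder 1
7 ÷ 1 → quotient 7, remainder 0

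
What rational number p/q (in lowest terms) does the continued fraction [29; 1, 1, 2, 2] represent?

Use the convergent recurrence hₖ = aₖ·hₖ₋₁ + hₖ₋₂ (and likewise for the denominators kₖ):
a_0 = 29: 29/1
a_1 = 1: 30/1
a_2 = 1: 59/2
a_3 = 2: 148/5
a_4 = 2: 355/12

355/12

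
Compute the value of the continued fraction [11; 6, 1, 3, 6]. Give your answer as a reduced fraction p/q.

1884/169

Start with 6.
3 + 1/(6/1) = 3 + 1/6 = 19/6
1 + 1/(19/6) = 1 + 6/19 = 25/19
6 + 1/(25/19) = 6 + 19/25 = 169/25
11 + 1/(169/25) = 11 + 25/169 = 1884/169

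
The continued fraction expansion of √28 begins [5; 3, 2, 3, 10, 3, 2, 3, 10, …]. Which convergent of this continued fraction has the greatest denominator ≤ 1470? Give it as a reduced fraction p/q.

List convergents until the denominator exceeds the bound:
a_0 = 5: 5/1  (≤ bound)
a_1 = 3: 16/3  (≤ bound)
a_2 = 2: 37/7  (≤ bound)
a_3 = 3: 127/24  (≤ bound)
a_4 = 10: 1307/247  (≤ bound)
a_5 = 3: 4048/765  (≤ bound)
a_6 = 2: 9403/1777  (> 1470, stop)

4048/765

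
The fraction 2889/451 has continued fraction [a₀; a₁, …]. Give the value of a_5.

1

Apply division with remainder until the remainder is 0:
⌊2889/451⌋ = 6, remainder 183
⌊451/183⌋ = 2, remainder 85
⌊183/85⌋ = 2, remainder 13
⌊85/13⌋ = 6, remainder 7
⌊13/7⌋ = 1, remainder 6
⌊7/6⌋ = 1, remainder 1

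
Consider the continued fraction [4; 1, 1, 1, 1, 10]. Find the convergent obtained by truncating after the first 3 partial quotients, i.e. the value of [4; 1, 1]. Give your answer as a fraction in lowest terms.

Use the convergent recurrence hₖ = aₖ·hₖ₋₁ + hₖ₋₂ (and likewise for the denominators kₖ):
a_0 = 4: 4/1
a_1 = 1: 5/1
a_2 = 1: 9/2

9/2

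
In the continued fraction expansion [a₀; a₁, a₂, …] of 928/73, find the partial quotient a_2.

2

⌊928/73⌋ = 12, remainder 52
⌊73/52⌋ = 1, remainder 21
⌊52/21⌋ = 2, remainder 10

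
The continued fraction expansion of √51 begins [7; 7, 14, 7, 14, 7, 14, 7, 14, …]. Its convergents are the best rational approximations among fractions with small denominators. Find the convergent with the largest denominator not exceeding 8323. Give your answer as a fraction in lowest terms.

List convergents until the denominator exceeds the bound:
a_0 = 7: 7/1  (≤ bound)
a_1 = 7: 50/7  (≤ bound)
a_2 = 14: 707/99  (≤ bound)
a_3 = 7: 4999/700  (≤ bound)
a_4 = 14: 70693/9899  (> 8323, stop)

4999/700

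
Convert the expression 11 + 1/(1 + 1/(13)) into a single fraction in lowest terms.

Starting at the tail and folding back:
Start with 13.
1 + 1/(13/1) = 1 + 1/13 = 14/13
11 + 1/(14/13) = 11 + 13/14 = 167/14

167/14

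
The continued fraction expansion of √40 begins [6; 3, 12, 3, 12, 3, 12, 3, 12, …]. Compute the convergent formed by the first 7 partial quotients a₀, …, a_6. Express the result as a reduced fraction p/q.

337434/53353

Use the convergent recurrence hₖ = aₖ·hₖ₋₁ + hₖ₋₂ (and likewise for the denominators kₖ):
a_0 = 6: 6/1
a_1 = 3: 19/3
a_2 = 12: 234/37
a_3 = 3: 721/114
a_4 = 12: 8886/1405
a_5 = 3: 27379/4329
a_6 = 12: 337434/53353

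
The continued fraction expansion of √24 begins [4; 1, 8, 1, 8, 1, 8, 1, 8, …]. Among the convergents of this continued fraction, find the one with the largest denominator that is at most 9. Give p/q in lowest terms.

44/9

List convergents until the denominator exceeds the bound:
a_0 = 4: 4/1  (≤ bound)
a_1 = 1: 5/1  (≤ bound)
a_2 = 8: 44/9  (≤ bound)
a_3 = 1: 49/10  (> 9, stop)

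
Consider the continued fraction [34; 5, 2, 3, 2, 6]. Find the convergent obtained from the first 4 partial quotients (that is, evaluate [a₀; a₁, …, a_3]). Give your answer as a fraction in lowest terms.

Start with 3.
2 + 1/(3/1) = 2 + 1/3 = 7/3
5 + 1/(7/3) = 5 + 3/7 = 38/7
34 + 1/(38/7) = 34 + 7/38 = 1299/38

1299/38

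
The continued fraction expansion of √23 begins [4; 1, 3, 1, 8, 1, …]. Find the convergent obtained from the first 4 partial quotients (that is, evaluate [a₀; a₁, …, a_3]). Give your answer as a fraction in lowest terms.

24/5

a_0 = 4: 4/1
a_1 = 1: 5/1
a_2 = 3: 19/4
a_3 = 1: 24/5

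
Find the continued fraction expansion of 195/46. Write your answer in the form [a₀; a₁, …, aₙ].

[4; 4, 5, 2]

Apply division with remainder until the remainder is 0:
195 ÷ 46 → quotient 4, remainder 11
46 ÷ 11 → quotient 4, remainder 2
11 ÷ 2 → quotient 5, remainder 1
2 ÷ 1 → quotient 2, remainder 0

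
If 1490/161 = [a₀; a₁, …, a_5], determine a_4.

1490 = 9·161 + 41, so a_0 = 9
161 = 3·41 + 38, so a_1 = 3
41 = 1·38 + 3, so a_2 = 1
38 = 12·3 + 2, so a_3 = 12
3 = 1·2 + 1, so a_4 = 1

1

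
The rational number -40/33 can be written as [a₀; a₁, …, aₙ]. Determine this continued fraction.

[-2; 1, 3, 1, 2, 2]

Run the Euclidean algorithm, recording each quotient:
-40 = -2·33 + 26, so a_0 = -2
33 = 1·26 + 7, so a_1 = 1
26 = 3·7 + 5, so a_2 = 3
7 = 1·5 + 2, so a_3 = 1
5 = 2·2 + 1, so a_4 = 2
2 = 2·1 + 0, so a_5 = 2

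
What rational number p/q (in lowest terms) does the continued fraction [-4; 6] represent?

-23/6

Start with 6.
-4 + 1/(6/1) = -4 + 1/6 = -23/6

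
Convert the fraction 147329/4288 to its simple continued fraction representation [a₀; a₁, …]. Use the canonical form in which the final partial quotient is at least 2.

147329 ÷ 4288 → quotient 34, remainder 1537
4288 ÷ 1537 → quotient 2, remainder 1214
1537 ÷ 1214 → quotient 1, remainder 323
1214 ÷ 323 → quotient 3, remainder 245
323 ÷ 245 → quotient 1, remainder 78
245 ÷ 78 → quotient 3, remainder 11
78 ÷ 11 → quotient 7, remainder 1
11 ÷ 1 → quotient 11, remainder 0

[34; 2, 1, 3, 1, 3, 7, 11]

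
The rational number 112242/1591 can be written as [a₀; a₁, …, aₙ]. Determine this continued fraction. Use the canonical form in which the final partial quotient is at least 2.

[70; 1, 1, 4, 1, 2, 3, 15]

⌊112242/1591⌋ = 70, remainder 872
⌊1591/872⌋ = 1, remainder 719
⌊872/719⌋ = 1, remainder 153
⌊719/153⌋ = 4, remainder 107
⌊153/107⌋ = 1, remainder 46
⌊107/46⌋ = 2, remainder 15
⌊46/15⌋ = 3, remainder 1
⌊15/1⌋ = 15, remainder 0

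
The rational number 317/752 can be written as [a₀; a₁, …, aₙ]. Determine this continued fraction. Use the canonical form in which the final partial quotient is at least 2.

[0; 2, 2, 1, 2, 5, 3, 2]

Run the Euclidean algorithm, recording each quotient:
317 ÷ 752 → quotient 0, remainder 317
752 ÷ 317 → quotient 2, remainder 118
317 ÷ 118 → quotient 2, remainder 81
118 ÷ 81 → quotient 1, remainder 37
81 ÷ 37 → quotient 2, remainder 7
37 ÷ 7 → quotient 5, remainder 2
7 ÷ 2 → quotient 3, remainder 1
2 ÷ 1 → quotient 2, remainder 0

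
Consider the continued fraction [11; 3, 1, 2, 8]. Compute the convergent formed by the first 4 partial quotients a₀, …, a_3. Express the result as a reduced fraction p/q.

124/11

Start with 2.
1 + 1/(2/1) = 1 + 1/2 = 3/2
3 + 1/(3/2) = 3 + 2/3 = 11/3
11 + 1/(11/3) = 11 + 3/11 = 124/11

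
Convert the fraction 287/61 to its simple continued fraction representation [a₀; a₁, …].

[4; 1, 2, 2, 1, 1, 3]

Apply division with remainder until the remainder is 0:
⌊287/61⌋ = 4, remainder 43
⌊61/43⌋ = 1, remainder 18
⌊43/18⌋ = 2, remainder 7
⌊18/7⌋ = 2, remainder 4
⌊7/4⌋ = 1, remainder 3
⌊4/3⌋ = 1, remainder 1
⌊3/1⌋ = 3, remainder 0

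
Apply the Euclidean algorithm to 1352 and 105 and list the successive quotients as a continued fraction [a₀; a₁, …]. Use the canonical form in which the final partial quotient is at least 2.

Repeatedly divide and take the remainder:
1352 = 12·105 + 92, so a_0 = 12
105 = 1·92 + 13, so a_1 = 1
92 = 7·13 + 1, so a_2 = 7
13 = 13·1 + 0, so a_3 = 13

[12; 1, 7, 13]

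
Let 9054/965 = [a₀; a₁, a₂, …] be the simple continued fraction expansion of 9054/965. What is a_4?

9054 = 9·965 + 369, so a_0 = 9
965 = 2·369 + 227, so a_1 = 2
369 = 1·227 + 142, so a_2 = 1
227 = 1·142 + 85, so a_3 = 1
142 = 1·85 + 57, so a_4 = 1

1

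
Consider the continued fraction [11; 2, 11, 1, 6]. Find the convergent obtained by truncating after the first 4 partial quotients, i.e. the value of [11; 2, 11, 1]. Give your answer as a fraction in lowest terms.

a_0 = 11: 11/1
a_1 = 2: 23/2
a_2 = 11: 264/23
a_3 = 1: 287/25

287/25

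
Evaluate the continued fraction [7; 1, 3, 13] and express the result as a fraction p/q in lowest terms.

411/53

Start with 13.
3 + 1/(13/1) = 3 + 1/13 = 40/13
1 + 1/(40/13) = 1 + 13/40 = 53/40
7 + 1/(53/40) = 7 + 40/53 = 411/53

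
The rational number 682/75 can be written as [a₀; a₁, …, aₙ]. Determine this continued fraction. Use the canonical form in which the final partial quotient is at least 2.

Apply division with remainder until the remainder is 0:
682 = 9·75 + 7, so a_0 = 9
75 = 10·7 + 5, so a_1 = 10
7 = 1·5 + 2, so a_2 = 1
5 = 2·2 + 1, so a_3 = 2
2 = 2·1 + 0, so a_4 = 2

[9; 10, 1, 2, 2]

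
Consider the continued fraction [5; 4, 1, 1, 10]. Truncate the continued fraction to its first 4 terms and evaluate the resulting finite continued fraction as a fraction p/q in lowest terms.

Work from the innermost term outward:
Start with 1.
1 + 1/(1/1) = 1 + 1/1 = 2/1
4 + 1/(2/1) = 4 + 1/2 = 9/2
5 + 1/(9/2) = 5 + 2/9 = 47/9

47/9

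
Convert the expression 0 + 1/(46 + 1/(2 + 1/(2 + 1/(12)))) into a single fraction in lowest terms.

62/2877

Starting at the tail and folding back:
Start with 12.
2 + 1/(12/1) = 2 + 1/12 = 25/12
2 + 1/(25/12) = 2 + 12/25 = 62/25
46 + 1/(62/25) = 46 + 25/62 = 2877/62
0 + 1/(2877/62) = 0 + 62/2877 = 62/2877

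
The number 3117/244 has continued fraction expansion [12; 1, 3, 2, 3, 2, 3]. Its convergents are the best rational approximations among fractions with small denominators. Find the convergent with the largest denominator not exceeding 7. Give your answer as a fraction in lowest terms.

a_0 = 12: 12/1  (≤ bound)
a_1 = 1: 13/1  (≤ bound)
a_2 = 3: 51/4  (≤ bound)
a_3 = 2: 115/9  (> 7, stop)

51/4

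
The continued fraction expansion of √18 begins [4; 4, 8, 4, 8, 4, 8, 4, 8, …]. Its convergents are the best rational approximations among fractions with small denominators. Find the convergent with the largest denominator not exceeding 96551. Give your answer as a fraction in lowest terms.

161564/38081

List convergents until the denominator exceeds the bound:
a_0 = 4: 4/1  (≤ bound)
a_1 = 4: 17/4  (≤ bound)
a_2 = 8: 140/33  (≤ bound)
a_3 = 4: 577/136  (≤ bound)
a_4 = 8: 4756/1121  (≤ bound)
a_5 = 4: 19601/4620  (≤ bound)
a_6 = 8: 161564/38081  (≤ bound)
a_7 = 4: 665857/156944  (> 96551, stop)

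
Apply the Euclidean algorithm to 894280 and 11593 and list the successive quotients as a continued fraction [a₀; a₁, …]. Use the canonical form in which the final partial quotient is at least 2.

894280 ÷ 11593 → quotient 77, remainder 1619
11593 ÷ 1619 → quotient 7, remainder 260
1619 ÷ 260 → quotient 6, remainder 59
260 ÷ 59 → quotient 4, remainder 24
59 ÷ 24 → quotient 2, remainder 11
24 ÷ 11 → quotient 2, remainder 2
11 ÷ 2 → quotient 5, remainder 1
2 ÷ 1 → quotient 2, remainder 0

[77; 7, 6, 4, 2, 2, 5, 2]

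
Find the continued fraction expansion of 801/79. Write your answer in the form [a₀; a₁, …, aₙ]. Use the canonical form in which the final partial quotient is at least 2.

[10; 7, 5, 2]

Repeatedly divide and take the remainder:
801 = 10·79 + 11, so a_0 = 10
79 = 7·11 + 2, so a_1 = 7
11 = 5·2 + 1, so a_2 = 5
2 = 2·1 + 0, so a_3 = 2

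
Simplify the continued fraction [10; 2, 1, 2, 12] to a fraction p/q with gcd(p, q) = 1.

1027/99

Start with 12.
2 + 1/(12/1) = 2 + 1/12 = 25/12
1 + 1/(25/12) = 1 + 12/25 = 37/25
2 + 1/(37/25) = 2 + 25/37 = 99/37
10 + 1/(99/37) = 10 + 37/99 = 1027/99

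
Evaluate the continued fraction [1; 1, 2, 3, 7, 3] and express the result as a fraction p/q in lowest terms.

389/229

Compute successive convergents:
a_0 = 1: 1/1
a_1 = 1: 2/1
a_2 = 2: 5/3
a_3 = 3: 17/10
a_4 = 7: 124/73
a_5 = 3: 389/229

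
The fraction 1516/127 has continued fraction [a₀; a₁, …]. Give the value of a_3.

1

⌊1516/127⌋ = 11, remainder 119
⌊127/119⌋ = 1, remainder 8
⌊119/8⌋ = 14, remainder 7
⌊8/7⌋ = 1, remainder 1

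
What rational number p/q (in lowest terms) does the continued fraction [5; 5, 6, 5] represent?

831/160

Start with 5.
6 + 1/(5/1) = 6 + 1/5 = 31/5
5 + 1/(31/5) = 5 + 5/31 = 160/31
5 + 1/(160/31) = 5 + 31/160 = 831/160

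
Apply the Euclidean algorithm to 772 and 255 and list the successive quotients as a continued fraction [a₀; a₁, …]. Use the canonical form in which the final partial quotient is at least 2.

[3; 36, 2, 3]

⌊772/255⌋ = 3, remainder 7
⌊255/7⌋ = 36, remainder 3
⌊7/3⌋ = 2, remainder 1
⌊3/1⌋ = 3, remainder 0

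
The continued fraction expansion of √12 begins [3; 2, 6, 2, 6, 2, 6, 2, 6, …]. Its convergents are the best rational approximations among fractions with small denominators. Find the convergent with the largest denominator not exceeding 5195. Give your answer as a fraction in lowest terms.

List convergents until the denominator exceeds the bound:
a_0 = 3: 3/1  (≤ bound)
a_1 = 2: 7/2  (≤ bound)
a_2 = 6: 45/13  (≤ bound)
a_3 = 2: 97/28  (≤ bound)
a_4 = 6: 627/181  (≤ bound)
a_5 = 2: 1351/390  (≤ bound)
a_6 = 6: 8733/2521  (≤ bound)
a_7 = 2: 18817/5432  (> 5195, stop)

8733/2521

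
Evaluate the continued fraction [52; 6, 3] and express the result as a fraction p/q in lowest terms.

Starting at the tail and folding back:
Start with 3.
6 + 1/(3/1) = 6 + 1/3 = 19/3
52 + 1/(19/3) = 52 + 3/19 = 991/19

991/19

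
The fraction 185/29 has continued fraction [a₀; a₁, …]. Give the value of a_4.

Repeatedly divide and take the remainder:
185 = 6·29 + 11, so a_0 = 6
29 = 2·11 + 7, so a_1 = 2
11 = 1·7 + 4, so a_2 = 1
7 = 1·4 + 3, so a_3 = 1
4 = 1·3 + 1, so a_4 = 1

1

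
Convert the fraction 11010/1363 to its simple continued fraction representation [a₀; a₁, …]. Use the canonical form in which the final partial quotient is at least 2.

Apply division with remainder until the remainder is 0:
⌊11010/1363⌋ = 8, remainder 106
⌊1363/106⌋ = 12, remainder 91
⌊106/91⌋ = 1, remainder 15
⌊91/15⌋ = 6, remainder 1
⌊15/1⌋ = 15, remainder 0

[8; 12, 1, 6, 15]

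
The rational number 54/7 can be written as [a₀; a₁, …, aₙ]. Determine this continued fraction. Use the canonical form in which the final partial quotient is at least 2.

[7; 1, 2, 2]

⌊54/7⌋ = 7, remainder 5
⌊7/5⌋ = 1, remainder 2
⌊5/2⌋ = 2, remainder 1
⌊2/1⌋ = 2, remainder 0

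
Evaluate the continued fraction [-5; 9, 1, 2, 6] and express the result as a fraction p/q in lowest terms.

Start with 6.
2 + 1/(6/1) = 2 + 1/6 = 13/6
1 + 1/(13/6) = 1 + 6/13 = 19/13
9 + 1/(19/13) = 9 + 13/19 = 184/19
-5 + 1/(184/19) = -5 + 19/184 = -901/184

-901/184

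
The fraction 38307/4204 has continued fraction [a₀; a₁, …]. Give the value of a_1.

8

38307 ÷ 4204 → quotient 9, remainder 471
4204 ÷ 471 → quotient 8, remainder 436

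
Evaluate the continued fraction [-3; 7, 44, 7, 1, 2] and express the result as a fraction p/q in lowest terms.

-20369/7128

Build up convergents one term at a time:
a_0 = -3: -3/1
a_1 = 7: -20/7
a_2 = 44: -883/309
a_3 = 7: -6201/2170
a_4 = 1: -7084/2479
a_5 = 2: -20369/7128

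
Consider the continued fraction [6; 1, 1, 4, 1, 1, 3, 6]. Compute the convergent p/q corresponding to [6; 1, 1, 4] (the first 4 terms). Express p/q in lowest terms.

59/9

Start with 4.
1 + 1/(4/1) = 1 + 1/4 = 5/4
1 + 1/(5/4) = 1 + 4/5 = 9/5
6 + 1/(9/5) = 6 + 5/9 = 59/9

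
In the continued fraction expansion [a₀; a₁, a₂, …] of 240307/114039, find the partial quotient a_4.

2

240307 = 2·114039 + 12229, so a_0 = 2
114039 = 9·12229 + 3978, so a_1 = 9
12229 = 3·3978 + 295, so a_2 = 3
3978 = 13·295 + 143, so a_3 = 13
295 = 2·143 + 9, so a_4 = 2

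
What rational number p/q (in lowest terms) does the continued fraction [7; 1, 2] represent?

Start with 2.
1 + 1/(2/1) = 1 + 1/2 = 3/2
7 + 1/(3/2) = 7 + 2/3 = 23/3

23/3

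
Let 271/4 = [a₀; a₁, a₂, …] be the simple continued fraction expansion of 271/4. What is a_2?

3

271 ÷ 4 → quotient 67, remainder 3
4 ÷ 3 → quotient 1, remainder 1
3 ÷ 1 → quotient 3, remainder 0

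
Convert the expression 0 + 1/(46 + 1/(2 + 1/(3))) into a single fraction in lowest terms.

Starting at the tail and folding back:
Start with 3.
2 + 1/(3/1) = 2 + 1/3 = 7/3
46 + 1/(7/3) = 46 + 3/7 = 325/7
0 + 1/(325/7) = 0 + 7/325 = 7/325

7/325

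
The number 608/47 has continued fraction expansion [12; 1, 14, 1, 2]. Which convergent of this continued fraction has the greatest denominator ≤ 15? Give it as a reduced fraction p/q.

194/15

List convergents until the denominator exceeds the bound:
a_0 = 12: 12/1  (≤ bound)
a_1 = 1: 13/1  (≤ bound)
a_2 = 14: 194/15  (≤ bound)
a_3 = 1: 207/16  (> 15, stop)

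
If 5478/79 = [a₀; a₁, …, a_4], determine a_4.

2

Run the Euclidean algorithm, recording each quotient:
5478 = 69·79 + 27, so a_0 = 69
79 = 2·27 + 25, so a_1 = 2
27 = 1·25 + 2, so a_2 = 1
25 = 12·2 + 1, so a_3 = 12
2 = 2·1 + 0, so a_4 = 2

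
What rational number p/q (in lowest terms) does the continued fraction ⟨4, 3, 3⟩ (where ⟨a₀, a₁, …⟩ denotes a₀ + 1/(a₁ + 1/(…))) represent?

43/10

Use the convergent recurrence hₖ = aₖ·hₖ₋₁ + hₖ₋₂ (and likewise for the denominators kₖ):
a_0 = 4: 4/1
a_1 = 3: 13/3
a_2 = 3: 43/10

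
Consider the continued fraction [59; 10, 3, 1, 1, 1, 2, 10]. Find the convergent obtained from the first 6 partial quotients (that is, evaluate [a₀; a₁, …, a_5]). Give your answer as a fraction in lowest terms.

Start with 1.
1 + 1/(1/1) = 1 + 1/1 = 2/1
1 + 1/(2/1) = 1 + 1/2 = 3/2
3 + 1/(3/2) = 3 + 2/3 = 11/3
10 + 1/(11/3) = 10 + 3/11 = 113/11
59 + 1/(113/11) = 59 + 11/113 = 6678/113

6678/113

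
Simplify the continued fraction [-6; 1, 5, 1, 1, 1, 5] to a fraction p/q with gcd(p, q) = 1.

-582/113

Start with 5.
1 + 1/(5/1) = 1 + 1/5 = 6/5
1 + 1/(6/5) = 1 + 5/6 = 11/6
1 + 1/(11/6) = 1 + 6/11 = 17/11
5 + 1/(17/11) = 5 + 11/17 = 96/17
1 + 1/(96/17) = 1 + 17/96 = 113/96
-6 + 1/(113/96) = -6 + 96/113 = -582/113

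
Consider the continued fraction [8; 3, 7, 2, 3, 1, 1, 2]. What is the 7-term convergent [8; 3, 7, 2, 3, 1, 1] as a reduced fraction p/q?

3103/373

Start with 1.
1 + 1/(1/1) = 1 + 1/1 = 2/1
3 + 1/(2/1) = 3 + 1/2 = 7/2
2 + 1/(7/2) = 2 + 2/7 = 16/7
7 + 1/(16/7) = 7 + 7/16 = 119/16
3 + 1/(119/16) = 3 + 16/119 = 373/119
8 + 1/(373/119) = 8 + 119/373 = 3103/373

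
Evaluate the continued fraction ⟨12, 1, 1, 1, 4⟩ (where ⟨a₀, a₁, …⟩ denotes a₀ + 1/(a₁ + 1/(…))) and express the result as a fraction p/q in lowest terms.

177/14

a_0 = 12: 12/1
a_1 = 1: 13/1
a_2 = 1: 25/2
a_3 = 1: 38/3
a_4 = 4: 177/14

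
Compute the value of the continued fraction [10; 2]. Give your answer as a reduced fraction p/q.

Build up convergents one term at a time:
a_0 = 10: 10/1
a_1 = 2: 21/2

21/2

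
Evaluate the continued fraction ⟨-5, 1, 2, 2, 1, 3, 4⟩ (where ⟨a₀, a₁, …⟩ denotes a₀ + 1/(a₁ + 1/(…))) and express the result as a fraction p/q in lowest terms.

Use the convergent recurrence hₖ = aₖ·hₖ₋₁ + hₖ₋₂ (and likewise for the denominators kₖ):
a_0 = -5: -5/1
a_1 = 1: -4/1
a_2 = 2: -13/3
a_3 = 2: -30/7
a_4 = 1: -43/10
a_5 = 3: -159/37
a_6 = 4: -679/158

-679/158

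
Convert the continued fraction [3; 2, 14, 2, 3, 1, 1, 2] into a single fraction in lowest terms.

Build up convergents one term at a time:
a_0 = 3: 3/1
a_1 = 2: 7/2
a_2 = 14: 101/29
a_3 = 2: 209/60
a_4 = 3: 728/209
a_5 = 1: 937/269
a_6 = 1: 1665/478
a_7 = 2: 4267/1225

4267/1225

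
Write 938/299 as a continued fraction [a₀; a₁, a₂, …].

[3; 7, 3, 2, 2, 2]

Apply division with remainder until the remainder is 0:
938 = 3·299 + 41, so a_0 = 3
299 = 7·41 + 12, so a_1 = 7
41 = 3·12 + 5, so a_2 = 3
12 = 2·5 + 2, so a_3 = 2
5 = 2·2 + 1, so a_4 = 2
2 = 2·1 + 0, so a_5 = 2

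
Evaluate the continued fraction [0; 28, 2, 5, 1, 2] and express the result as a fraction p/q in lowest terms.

Start with 2.
1 + 1/(2/1) = 1 + 1/2 = 3/2
5 + 1/(3/2) = 5 + 2/3 = 17/3
2 + 1/(17/3) = 2 + 3/17 = 37/17
28 + 1/(37/17) = 28 + 17/37 = 1053/37
0 + 1/(1053/37) = 0 + 37/1053 = 37/1053

37/1053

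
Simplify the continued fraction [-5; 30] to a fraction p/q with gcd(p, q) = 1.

a_0 = -5: -5/1
a_1 = 30: -149/30

-149/30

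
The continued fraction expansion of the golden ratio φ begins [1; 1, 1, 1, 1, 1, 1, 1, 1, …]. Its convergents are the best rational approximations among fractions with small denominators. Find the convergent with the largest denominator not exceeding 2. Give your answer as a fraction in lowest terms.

3/2

List convergents until the denominator exceeds the bound:
a_0 = 1: 1/1  (≤ bound)
a_1 = 1: 2/1  (≤ bound)
a_2 = 1: 3/2  (≤ bound)
a_3 = 1: 5/3  (> 2, stop)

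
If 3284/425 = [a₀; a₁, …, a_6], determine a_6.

Apply division with remainder until the remainder is 0:
3284 = 7·425 + 309, so a_0 = 7
425 = 1·309 + 116, so a_1 = 1
309 = 2·116 + 77, so a_2 = 2
116 = 1·77 + 39, so a_3 = 1
77 = 1·39 + 38, so a_4 = 1
39 = 1·38 + 1, so a_5 = 1
38 = 38·1 + 0, so a_6 = 38

38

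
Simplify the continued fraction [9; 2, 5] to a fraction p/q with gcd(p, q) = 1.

104/11

a_0 = 9: 9/1
a_1 = 2: 19/2
a_2 = 5: 104/11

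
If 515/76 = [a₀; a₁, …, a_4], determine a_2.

⌊515/76⌋ = 6, remainder 59
⌊76/59⌋ = 1, remainder 17
⌊59/17⌋ = 3, remainder 8

3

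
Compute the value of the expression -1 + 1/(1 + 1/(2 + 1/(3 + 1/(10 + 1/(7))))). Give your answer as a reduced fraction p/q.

a_0 = -1: -1/1
a_1 = 1: 0/1
a_2 = 2: -1/3
a_3 = 3: -3/10
a_4 = 10: -31/103
a_5 = 7: -220/731

-220/731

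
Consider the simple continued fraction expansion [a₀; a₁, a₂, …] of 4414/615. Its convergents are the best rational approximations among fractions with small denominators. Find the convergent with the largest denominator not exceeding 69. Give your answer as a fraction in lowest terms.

List convergents until the denominator exceeds the bound:
a_0 = 7: 7/1  (≤ bound)
a_1 = 5: 36/5  (≤ bound)
a_2 = 1: 43/6  (≤ bound)
a_3 = 1: 79/11  (≤ bound)
a_4 = 1: 122/17  (≤ bound)
a_5 = 3: 445/62  (≤ bound)
a_6 = 1: 567/79  (> 69, stop)

445/62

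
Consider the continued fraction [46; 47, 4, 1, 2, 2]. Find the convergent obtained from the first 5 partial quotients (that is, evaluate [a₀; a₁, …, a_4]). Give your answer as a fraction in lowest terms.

Work from the innermost term outward:
Start with 2.
1 + 1/(2/1) = 1 + 1/2 = 3/2
4 + 1/(3/2) = 4 + 2/3 = 14/3
47 + 1/(14/3) = 47 + 3/14 = 661/14
46 + 1/(661/14) = 46 + 14/661 = 30420/661

30420/661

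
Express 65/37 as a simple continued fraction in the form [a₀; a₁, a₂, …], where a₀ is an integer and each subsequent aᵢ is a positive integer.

65 = 1·37 + 28, so a_0 = 1
37 = 1·28 + 9, so a_1 = 1
28 = 3·9 + 1, so a_2 = 3
9 = 9·1 + 0, so a_3 = 9

[1; 1, 3, 9]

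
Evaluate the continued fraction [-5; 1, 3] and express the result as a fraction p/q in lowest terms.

-17/4

Build up convergents one term at a time:
a_0 = -5: -5/1
a_1 = 1: -4/1
a_2 = 3: -17/4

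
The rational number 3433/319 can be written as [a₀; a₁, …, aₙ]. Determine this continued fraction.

[10; 1, 3, 5, 15]

⌊3433/319⌋ = 10, remainder 243
⌊319/243⌋ = 1, remainder 76
⌊243/76⌋ = 3, remainder 15
⌊76/15⌋ = 5, remainder 1
⌊15/1⌋ = 15, remainder 0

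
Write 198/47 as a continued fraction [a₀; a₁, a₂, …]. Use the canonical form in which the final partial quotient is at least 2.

Apply division with remainder until the remainder is 0:
⌊198/47⌋ = 4, remainder 10
⌊47/10⌋ = 4, remainder 7
⌊10/7⌋ = 1, remainder 3
⌊7/3⌋ = 2, remainder 1
⌊3/1⌋ = 3, remainder 0

[4; 4, 1, 2, 3]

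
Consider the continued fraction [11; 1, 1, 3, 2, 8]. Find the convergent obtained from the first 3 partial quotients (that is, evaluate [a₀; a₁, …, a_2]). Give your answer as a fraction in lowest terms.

Use the convergent recurrence hₖ = aₖ·hₖ₋₁ + hₖ₋₂ (and likewise for the denominators kₖ):
a_0 = 11: 11/1
a_1 = 1: 12/1
a_2 = 1: 23/2

23/2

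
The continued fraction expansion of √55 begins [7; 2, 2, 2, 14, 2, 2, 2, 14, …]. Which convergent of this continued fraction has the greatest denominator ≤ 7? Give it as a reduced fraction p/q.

a_0 = 7: 7/1  (≤ bound)
a_1 = 2: 15/2  (≤ bound)
a_2 = 2: 37/5  (≤ bound)
a_3 = 2: 89/12  (> 7, stop)

37/5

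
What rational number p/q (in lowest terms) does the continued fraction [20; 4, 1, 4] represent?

485/24

Start with 4.
1 + 1/(4/1) = 1 + 1/4 = 5/4
4 + 1/(5/4) = 4 + 4/5 = 24/5
20 + 1/(24/5) = 20 + 5/24 = 485/24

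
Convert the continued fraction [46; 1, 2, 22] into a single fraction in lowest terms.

3127/67

Start with 22.
2 + 1/(22/1) = 2 + 1/22 = 45/22
1 + 1/(45/22) = 1 + 22/45 = 67/45
46 + 1/(67/45) = 46 + 45/67 = 3127/67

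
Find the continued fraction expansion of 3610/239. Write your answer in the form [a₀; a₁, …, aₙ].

3610 = 15·239 + 25, so a_0 = 15
239 = 9·25 + 14, so a_1 = 9
25 = 1·14 + 11, so a_2 = 1
14 = 1·11 + 3, so a_3 = 1
11 = 3·3 + 2, so a_4 = 3
3 = 1·2 + 1, so a_5 = 1
2 = 2·1 + 0, so a_6 = 2

[15; 9, 1, 1, 3, 1, 2]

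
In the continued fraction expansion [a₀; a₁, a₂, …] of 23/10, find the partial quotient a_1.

Repeatedly divide and take the remainder:
23 ÷ 10 → quotient 2, remainder 3
10 ÷ 3 → quotient 3, remainder 1

3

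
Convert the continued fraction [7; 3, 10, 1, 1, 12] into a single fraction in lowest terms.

a_0 = 7: 7/1
a_1 = 3: 22/3
a_2 = 10: 227/31
a_3 = 1: 249/34
a_4 = 1: 476/65
a_5 = 12: 5961/814

5961/814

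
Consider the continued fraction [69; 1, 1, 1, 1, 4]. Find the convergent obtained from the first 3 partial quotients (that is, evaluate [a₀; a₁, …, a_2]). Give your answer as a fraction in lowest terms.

a_0 = 69: 69/1
a_1 = 1: 70/1
a_2 = 1: 139/2

139/2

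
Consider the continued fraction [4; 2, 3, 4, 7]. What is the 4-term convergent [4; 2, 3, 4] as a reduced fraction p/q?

Start with 4.
3 + 1/(4/1) = 3 + 1/4 = 13/4
2 + 1/(13/4) = 2 + 4/13 = 30/13
4 + 1/(30/13) = 4 + 13/30 = 133/30

133/30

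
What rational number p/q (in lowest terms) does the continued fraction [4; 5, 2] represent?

Starting at the tail and folding back:
Start with 2.
5 + 1/(2/1) = 5 + 1/2 = 11/2
4 + 1/(11/2) = 4 + 2/11 = 46/11

46/11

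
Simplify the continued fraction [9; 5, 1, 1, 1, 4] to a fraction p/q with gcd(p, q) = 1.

Compute successive convergents:
a_0 = 9: 9/1
a_1 = 5: 46/5
a_2 = 1: 55/6
a_3 = 1: 101/11
a_4 = 1: 156/17
a_5 = 4: 725/79

725/79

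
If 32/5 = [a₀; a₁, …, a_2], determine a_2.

2

32 = 6·5 + 2, so a_0 = 6
5 = 2·2 + 1, so a_1 = 2
2 = 2·1 + 0, so a_2 = 2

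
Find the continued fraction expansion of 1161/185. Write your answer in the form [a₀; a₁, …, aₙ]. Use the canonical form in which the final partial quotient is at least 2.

1161 = 6·185 + 51, so a_0 = 6
185 = 3·51 + 32, so a_1 = 3
51 = 1·32 + 19, so a_2 = 1
32 = 1·19 + 13, so a_3 = 1
19 = 1·13 + 6, so a_4 = 1
13 = 2·6 + 1, so a_5 = 2
6 = 6·1 + 0, so a_6 = 6

[6; 3, 1, 1, 1, 2, 6]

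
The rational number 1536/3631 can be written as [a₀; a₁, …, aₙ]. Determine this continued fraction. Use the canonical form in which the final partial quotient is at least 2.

⌊1536/3631⌋ = 0, remainder 1536
⌊3631/1536⌋ = 2, remainder 559
⌊1536/559⌋ = 2, remainder 418
⌊559/418⌋ = 1, remainder 141
⌊418/141⌋ = 2, remainder 136
⌊141/136⌋ = 1, remainder 5
⌊136/5⌋ = 27, remainder 1
⌊5/1⌋ = 5, remainder 0

[0; 2, 2, 1, 2, 1, 27, 5]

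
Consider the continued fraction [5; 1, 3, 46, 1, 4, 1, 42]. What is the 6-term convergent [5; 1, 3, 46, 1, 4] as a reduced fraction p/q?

Starting at the tail and folding back:
Start with 4.
1 + 1/(4/1) = 1 + 1/4 = 5/4
46 + 1/(5/4) = 46 + 4/5 = 234/5
3 + 1/(234/5) = 3 + 5/234 = 707/234
1 + 1/(707/234) = 1 + 234/707 = 941/707
5 + 1/(941/707) = 5 + 707/941 = 5412/941

5412/941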